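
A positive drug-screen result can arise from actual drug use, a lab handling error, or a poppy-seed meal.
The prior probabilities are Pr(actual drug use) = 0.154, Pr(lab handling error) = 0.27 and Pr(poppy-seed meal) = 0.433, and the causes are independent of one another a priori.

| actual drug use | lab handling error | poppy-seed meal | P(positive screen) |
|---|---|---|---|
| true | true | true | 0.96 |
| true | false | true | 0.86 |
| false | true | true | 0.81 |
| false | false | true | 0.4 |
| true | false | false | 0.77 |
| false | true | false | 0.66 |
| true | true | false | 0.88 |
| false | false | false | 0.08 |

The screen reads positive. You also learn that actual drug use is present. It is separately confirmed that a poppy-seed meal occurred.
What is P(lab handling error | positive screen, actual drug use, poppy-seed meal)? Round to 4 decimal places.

P(positive screen | actual drug use, poppy-seed meal) = 0.86×0.73 + 0.96×0.27 = 0.627800 + 0.259200 = 0.887000
Of this, 0.259200 comes from 0.96×0.27 (the lab handling error=true cases).
Hence the posterior is 0.259200/0.887000 ≈ 0.2922.

P(lab handling error | positive screen, actual drug use, poppy-seed meal) ≈ 0.2922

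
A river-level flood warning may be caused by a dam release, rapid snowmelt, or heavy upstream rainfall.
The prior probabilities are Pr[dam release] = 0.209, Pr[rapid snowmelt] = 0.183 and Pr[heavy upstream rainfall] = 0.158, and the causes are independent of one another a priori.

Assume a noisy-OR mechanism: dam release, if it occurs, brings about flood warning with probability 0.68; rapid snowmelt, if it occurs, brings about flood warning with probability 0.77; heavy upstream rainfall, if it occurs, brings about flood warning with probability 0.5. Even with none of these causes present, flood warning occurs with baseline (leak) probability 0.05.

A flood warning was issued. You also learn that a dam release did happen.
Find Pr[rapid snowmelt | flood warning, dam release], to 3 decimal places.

Under noisy-OR, P(flood warning | causes) = 1 − (1−0.05)·∏(1−qᵢ) over the active causes.
Numerator (weight on configurations with rapid snowmelt): 0.143312 + 0.027903 = 0.171215
Denominator P(flood warning | dam release): 0.696×0.817×0.842 + 0.848×0.817×0.158 + 0.93008×0.183×0.842 + 0.96504×0.183×0.158 = 0.759468
P(rapid snowmelt | flood warning, dam release) = 0.171215/0.759468 ≈ 0.225

Pr[rapid snowmelt | flood warning, dam release] ≈ 0.225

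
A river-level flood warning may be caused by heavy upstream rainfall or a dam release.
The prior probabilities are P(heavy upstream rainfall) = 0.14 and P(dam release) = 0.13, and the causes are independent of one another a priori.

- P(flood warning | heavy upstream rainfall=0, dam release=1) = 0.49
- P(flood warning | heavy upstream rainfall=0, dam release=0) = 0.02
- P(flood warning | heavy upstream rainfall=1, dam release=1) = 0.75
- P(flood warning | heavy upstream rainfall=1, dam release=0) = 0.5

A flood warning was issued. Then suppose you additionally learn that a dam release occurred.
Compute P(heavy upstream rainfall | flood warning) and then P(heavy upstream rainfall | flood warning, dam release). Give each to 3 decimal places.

P(heavy upstream rainfall | flood warning) ≈ 0.517; P(heavy upstream rainfall | flood warning, dam release) ≈ 0.199

For the numerator, keep only heavy upstream rainfall=true terms: 0.060900 + 0.013650 = 0.074550
Normalizer over all consistent configurations: 0.02·0.86·0.87 + 0.49·0.86·0.13 + 0.5·0.14·0.87 + 0.75·0.14·0.13 = 0.144296
Posterior = 0.074550 / 0.144296 ≈ 0.517

With the extra evidence:
P(flood warning | dam release) = 0.49*0.86 + 0.75*0.14 = 0.421400 + 0.105000 = 0.526400
Restricting to configurations with heavy upstream rainfall present: 0.75*0.14 = 0.105000.
Hence the posterior is 0.105000/0.526400 ≈ 0.199.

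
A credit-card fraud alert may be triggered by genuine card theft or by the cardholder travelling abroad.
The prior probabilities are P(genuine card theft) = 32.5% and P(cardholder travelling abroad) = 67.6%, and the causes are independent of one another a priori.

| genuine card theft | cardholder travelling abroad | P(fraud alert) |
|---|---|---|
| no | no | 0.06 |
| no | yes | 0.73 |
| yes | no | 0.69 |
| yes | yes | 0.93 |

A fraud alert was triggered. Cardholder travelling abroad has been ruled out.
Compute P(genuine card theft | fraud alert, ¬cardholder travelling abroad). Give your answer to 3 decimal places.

P(genuine card theft | fraud alert, ¬cardholder travelling abroad) ≈ 0.847

For the numerator, keep only genuine card theft=true terms: 0.69*0.325 = 0.224250
The normalizing constant is 0.06*0.675 + 0.69*0.325 = 0.264750
Posterior = 0.224250 / 0.264750 ≈ 0.847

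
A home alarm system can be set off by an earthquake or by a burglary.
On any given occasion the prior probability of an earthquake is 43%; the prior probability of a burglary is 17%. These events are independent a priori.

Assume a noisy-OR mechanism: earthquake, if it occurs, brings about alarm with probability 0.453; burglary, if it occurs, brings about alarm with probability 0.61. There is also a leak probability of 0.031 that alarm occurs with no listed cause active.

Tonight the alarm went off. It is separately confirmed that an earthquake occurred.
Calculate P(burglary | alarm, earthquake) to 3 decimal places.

Under noisy-OR, P(alarm | causes) = 1 − (1−0.031)·∏(1−qᵢ) over the active causes.
Enumerate both values of burglary and weight by the priors:
  P(alarm | earthquake) = 0.469957*0.83 + 0.793283*0.17
        = 0.390064 + 0.134858 = 0.524922
The terms with burglary present sum to 0.134858, so
  P(burglary | alarm, earthquake) = 0.134858 / 0.524922 ≈ 0.257

P(burglary | alarm, earthquake) ≈ 0.257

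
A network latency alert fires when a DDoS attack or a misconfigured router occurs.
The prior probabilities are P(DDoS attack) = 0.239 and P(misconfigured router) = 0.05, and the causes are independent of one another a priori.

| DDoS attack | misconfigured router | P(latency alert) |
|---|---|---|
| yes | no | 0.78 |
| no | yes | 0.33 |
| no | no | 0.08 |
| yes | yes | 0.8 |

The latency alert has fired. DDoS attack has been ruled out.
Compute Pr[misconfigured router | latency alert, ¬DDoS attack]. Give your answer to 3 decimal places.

Pr[misconfigured router | latency alert, ¬DDoS attack] ≈ 0.178

Weight on misconfigured router=true, given the evidence: 0.33*0.05 = 0.016500
The normalizing constant is 0.08*0.95 + 0.33*0.05 = 0.092500
P(misconfigured router | latency alert, ¬DDoS attack) = 0.016500/0.092500 ≈ 0.178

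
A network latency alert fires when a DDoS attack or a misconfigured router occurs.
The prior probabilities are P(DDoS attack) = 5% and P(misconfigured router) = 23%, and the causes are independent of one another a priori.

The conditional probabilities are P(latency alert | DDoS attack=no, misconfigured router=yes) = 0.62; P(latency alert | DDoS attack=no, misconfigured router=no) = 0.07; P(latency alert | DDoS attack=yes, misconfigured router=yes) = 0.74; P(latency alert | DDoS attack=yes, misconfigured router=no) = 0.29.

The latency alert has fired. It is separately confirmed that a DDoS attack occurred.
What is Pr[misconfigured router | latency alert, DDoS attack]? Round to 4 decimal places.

P(latency alert | DDoS attack) = 0.29·0.77 + 0.74·0.23 = 0.223300 + 0.170200 = 0.393500
Of this, 0.170200 comes from 0.74·0.23 (the misconfigured router=true cases).
P(misconfigured router | latency alert, DDoS attack) = 0.170200 / 0.393500 ≈ 0.4325

Pr[misconfigured router | latency alert, DDoS attack] ≈ 0.4325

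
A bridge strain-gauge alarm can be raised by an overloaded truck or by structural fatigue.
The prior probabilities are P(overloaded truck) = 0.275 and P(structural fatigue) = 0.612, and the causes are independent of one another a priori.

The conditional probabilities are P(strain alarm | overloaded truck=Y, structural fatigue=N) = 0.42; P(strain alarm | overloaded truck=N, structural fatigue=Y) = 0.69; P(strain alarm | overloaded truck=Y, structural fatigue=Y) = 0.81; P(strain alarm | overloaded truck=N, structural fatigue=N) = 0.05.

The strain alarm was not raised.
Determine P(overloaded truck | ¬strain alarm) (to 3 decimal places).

P(¬strain alarm) = 0.95×0.725×0.388 + 0.31×0.725×0.612 + 0.58×0.275×0.388 + 0.19×0.275×0.612 = 0.267235 + 0.137547 + 0.061886 + 0.031977 = 0.498645
Of this, 0.093863 comes from 0.061886 + 0.031977 (the overloaded truck=true cases).
So P(overloaded truck | ¬strain alarm) = 0.093863/0.498645 ≈ 0.188.

P(overloaded truck | ¬strain alarm) ≈ 0.188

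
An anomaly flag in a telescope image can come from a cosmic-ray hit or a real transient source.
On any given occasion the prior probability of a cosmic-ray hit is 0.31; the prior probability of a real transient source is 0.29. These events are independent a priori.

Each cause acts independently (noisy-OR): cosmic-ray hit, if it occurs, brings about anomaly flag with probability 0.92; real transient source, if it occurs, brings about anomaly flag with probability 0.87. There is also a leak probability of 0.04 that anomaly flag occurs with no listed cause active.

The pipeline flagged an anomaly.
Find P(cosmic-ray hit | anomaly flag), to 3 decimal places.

Under noisy-OR, P(anomaly flag | causes) = 1 − (1−0.04)·∏(1−qᵢ) over the active causes.
P(anomaly flag) = 0.04*0.69*0.71 + 0.8752*0.69*0.29 + 0.9232*0.31*0.71 + 0.990016*0.31*0.29 = 0.019596 + 0.175128 + 0.203196 + 0.089002 = 0.486922
The cosmic-ray hit-present share is 0.203196 + 0.089002 = 0.292198.
So P(cosmic-ray hit | anomaly flag) = 0.292198/0.486922 ≈ 0.600.

P(cosmic-ray hit | anomaly flag) ≈ 0.600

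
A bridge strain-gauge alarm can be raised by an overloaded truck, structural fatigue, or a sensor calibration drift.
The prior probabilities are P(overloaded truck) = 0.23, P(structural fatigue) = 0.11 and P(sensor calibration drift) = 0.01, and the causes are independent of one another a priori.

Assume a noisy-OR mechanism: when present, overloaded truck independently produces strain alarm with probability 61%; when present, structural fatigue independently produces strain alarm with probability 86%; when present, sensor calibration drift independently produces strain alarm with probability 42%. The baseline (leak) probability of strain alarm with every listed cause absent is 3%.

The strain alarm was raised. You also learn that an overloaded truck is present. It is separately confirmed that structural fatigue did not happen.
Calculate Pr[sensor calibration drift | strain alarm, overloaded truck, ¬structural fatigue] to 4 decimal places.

Under noisy-OR, P(strain alarm | causes) = 1 − (1−0.03)·∏(1−qᵢ) over the active causes.
P(strain alarm | overloaded truck, ¬structural fatigue) = 0.6217·0.99 + 0.780586·0.01 = 0.615483 + 0.007806 = 0.623289
Of this, 0.007806 comes from 0.780586·0.01 (the sensor calibration drift=true cases).
So P(sensor calibration drift | strain alarm, overloaded truck, ¬structural fatigue) = 0.007806/0.623289 ≈ 0.0125.

Pr[sensor calibration drift | strain alarm, overloaded truck, ¬structural fatigue] ≈ 0.0125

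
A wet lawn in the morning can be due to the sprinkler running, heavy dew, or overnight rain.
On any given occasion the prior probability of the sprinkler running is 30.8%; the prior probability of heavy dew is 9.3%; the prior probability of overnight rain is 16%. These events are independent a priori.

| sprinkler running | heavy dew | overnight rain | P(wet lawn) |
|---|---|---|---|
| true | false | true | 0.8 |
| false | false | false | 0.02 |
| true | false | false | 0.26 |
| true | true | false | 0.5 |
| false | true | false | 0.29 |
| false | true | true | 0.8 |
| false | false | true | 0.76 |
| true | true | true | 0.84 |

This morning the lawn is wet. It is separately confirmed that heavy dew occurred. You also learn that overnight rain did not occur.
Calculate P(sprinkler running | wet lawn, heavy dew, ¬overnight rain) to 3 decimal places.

By total probability over both values of sprinkler running:
  P(wet lawn | heavy dew, ¬overnight rain) = 0.29·0.692 + 0.5·0.308
        = 0.200680 + 0.154000 = 0.354680
The terms with sprinkler running present sum to 0.154000, so
  P(sprinkler running | wet lawn, heavy dew, ¬overnight rain) = 0.154000 / 0.354680 ≈ 0.434

P(sprinkler running | wet lawn, heavy dew, ¬overnight rain) ≈ 0.434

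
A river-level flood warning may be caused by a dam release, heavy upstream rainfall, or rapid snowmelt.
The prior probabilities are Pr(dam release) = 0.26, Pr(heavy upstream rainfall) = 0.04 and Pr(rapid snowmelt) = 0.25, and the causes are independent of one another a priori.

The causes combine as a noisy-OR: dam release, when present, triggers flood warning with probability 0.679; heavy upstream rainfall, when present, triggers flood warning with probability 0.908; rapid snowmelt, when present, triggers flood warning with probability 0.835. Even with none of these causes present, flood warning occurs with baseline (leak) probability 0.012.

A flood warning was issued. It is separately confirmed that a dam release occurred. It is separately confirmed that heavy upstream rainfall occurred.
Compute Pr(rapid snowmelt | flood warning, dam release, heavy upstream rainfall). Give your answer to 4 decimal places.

Pr(rapid snowmelt | flood warning, dam release, heavy upstream rainfall) ≈ 0.2547

Under noisy-OR, P(flood warning | causes) = 1 − (1−0.012)·∏(1−qᵢ) over the active causes.
Sum P(flood warning|·) weighted by the priors over both values of rapid snowmelt:
  P(flood warning | dam release, heavy upstream rainfall) = 0.970822×0.75 + 0.995186×0.25
        = 0.728116 + 0.248797 = 0.976913
Keeping only the rapid snowmelt-present terms gives 0.248797, so
  P(rapid snowmelt | flood warning, dam release, heavy upstream rainfall) = 0.248797 / 0.976913 ≈ 0.2547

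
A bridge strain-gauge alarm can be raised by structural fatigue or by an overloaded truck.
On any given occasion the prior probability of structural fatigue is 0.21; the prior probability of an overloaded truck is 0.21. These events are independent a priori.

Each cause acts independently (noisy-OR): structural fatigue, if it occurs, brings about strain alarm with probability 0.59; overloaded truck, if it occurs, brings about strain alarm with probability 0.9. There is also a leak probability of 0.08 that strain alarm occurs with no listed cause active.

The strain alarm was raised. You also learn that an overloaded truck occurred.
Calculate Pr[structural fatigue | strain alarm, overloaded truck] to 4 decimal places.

Pr[structural fatigue | strain alarm, overloaded truck] ≈ 0.2198

Under noisy-OR, P(strain alarm | causes) = 1 − (1−0.08)·∏(1−qᵢ) over the active causes.
Sum P(strain alarm|·) weighted by the priors over both values of structural fatigue:
  P(strain alarm | overloaded truck) = 0.908*0.79 + 0.96228*0.21
        = 0.717320 + 0.202079 = 0.919399
Configurations with structural fatigue contribute 0.202079, so
  P(structural fatigue | strain alarm, overloaded truck) = 0.202079 / 0.919399 ≈ 0.2198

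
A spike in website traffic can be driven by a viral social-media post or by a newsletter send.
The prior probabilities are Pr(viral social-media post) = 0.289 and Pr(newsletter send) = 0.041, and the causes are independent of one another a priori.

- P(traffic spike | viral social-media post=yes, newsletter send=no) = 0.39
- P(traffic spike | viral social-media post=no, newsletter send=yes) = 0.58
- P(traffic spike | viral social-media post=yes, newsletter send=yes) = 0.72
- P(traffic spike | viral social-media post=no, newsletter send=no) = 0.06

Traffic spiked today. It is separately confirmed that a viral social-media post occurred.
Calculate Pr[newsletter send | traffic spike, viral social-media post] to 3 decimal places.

Numerator (weight on configurations with newsletter send): 0.72*0.041 = 0.029520
Normalizer over all consistent configurations: 0.39*0.959 + 0.72*0.041 = 0.403530
Posterior = 0.029520 / 0.403530 ≈ 0.073

Pr[newsletter send | traffic spike, viral social-media post] ≈ 0.073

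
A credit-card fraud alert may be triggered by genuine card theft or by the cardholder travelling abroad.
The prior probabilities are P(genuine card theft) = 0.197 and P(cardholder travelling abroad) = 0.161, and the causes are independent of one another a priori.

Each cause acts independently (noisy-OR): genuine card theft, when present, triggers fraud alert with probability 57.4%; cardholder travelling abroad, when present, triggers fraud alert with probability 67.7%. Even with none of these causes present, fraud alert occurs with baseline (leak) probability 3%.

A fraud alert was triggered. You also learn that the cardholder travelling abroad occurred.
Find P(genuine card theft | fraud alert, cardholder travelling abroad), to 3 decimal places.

Under noisy-OR, P(fraud alert | causes) = 1 − (1−0.03)·∏(1−qᵢ) over the active causes.
P(fraud alert | cardholder travelling abroad) = 0.68669·0.803 + 0.86653·0.197 = 0.551412 + 0.170706 = 0.722118
Of this, 0.170706 comes from 0.86653·0.197 (the genuine card theft=true cases).
So P(genuine card theft | fraud alert, cardholder travelling abroad) = 0.170706/0.722118 ≈ 0.236.

P(genuine card theft | fraud alert, cardholder travelling abroad) ≈ 0.236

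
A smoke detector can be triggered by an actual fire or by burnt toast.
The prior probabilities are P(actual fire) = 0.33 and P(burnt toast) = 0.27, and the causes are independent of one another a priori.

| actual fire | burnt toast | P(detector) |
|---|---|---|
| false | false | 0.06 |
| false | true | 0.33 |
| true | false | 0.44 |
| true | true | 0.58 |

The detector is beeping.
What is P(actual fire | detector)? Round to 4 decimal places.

P(actual fire | detector) ≈ 0.6391

P(detector) = 0.06×0.67×0.73 + 0.33×0.67×0.27 + 0.44×0.33×0.73 + 0.58×0.33×0.27 = 0.029346 + 0.059697 + 0.105996 + 0.051678 = 0.246717
The actual fire-present share is 0.105996 + 0.051678 = 0.157674.
P(actual fire | detector) = 0.157674 / 0.246717 ≈ 0.6391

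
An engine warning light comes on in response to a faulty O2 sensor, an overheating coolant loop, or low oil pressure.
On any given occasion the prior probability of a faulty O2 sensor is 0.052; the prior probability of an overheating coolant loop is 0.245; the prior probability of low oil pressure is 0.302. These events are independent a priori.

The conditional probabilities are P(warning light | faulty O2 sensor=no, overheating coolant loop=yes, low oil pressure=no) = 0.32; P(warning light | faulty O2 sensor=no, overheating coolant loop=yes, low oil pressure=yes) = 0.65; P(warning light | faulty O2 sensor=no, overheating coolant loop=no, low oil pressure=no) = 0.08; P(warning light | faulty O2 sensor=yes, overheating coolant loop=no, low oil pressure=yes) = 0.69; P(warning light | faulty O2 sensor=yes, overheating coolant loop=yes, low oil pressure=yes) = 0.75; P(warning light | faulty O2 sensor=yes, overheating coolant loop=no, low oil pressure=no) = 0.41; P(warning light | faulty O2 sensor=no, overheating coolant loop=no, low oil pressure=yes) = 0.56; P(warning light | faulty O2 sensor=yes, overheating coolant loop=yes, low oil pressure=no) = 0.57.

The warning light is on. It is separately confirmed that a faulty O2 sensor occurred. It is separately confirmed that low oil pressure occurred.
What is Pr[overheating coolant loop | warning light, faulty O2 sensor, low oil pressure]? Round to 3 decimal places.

Pr[overheating coolant loop | warning light, faulty O2 sensor, low oil pressure] ≈ 0.261

P(warning light | faulty O2 sensor, low oil pressure) = 0.69*0.755 + 0.75*0.245 = 0.520950 + 0.183750 = 0.704700
Restricting to configurations with overheating coolant loop present: 0.75*0.245 = 0.183750.
Hence the posterior is 0.183750/0.704700 ≈ 0.261.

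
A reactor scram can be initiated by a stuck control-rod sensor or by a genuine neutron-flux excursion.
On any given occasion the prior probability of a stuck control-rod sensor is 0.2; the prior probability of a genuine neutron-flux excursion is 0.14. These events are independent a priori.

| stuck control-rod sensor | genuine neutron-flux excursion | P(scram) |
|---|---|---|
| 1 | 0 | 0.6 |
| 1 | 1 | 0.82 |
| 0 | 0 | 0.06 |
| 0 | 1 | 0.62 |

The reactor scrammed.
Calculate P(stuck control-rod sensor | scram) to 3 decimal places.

P(stuck control-rod sensor | scram) ≈ 0.533

Enumerate the 4 (stuck control-rod sensor, genuine neutron-flux excursion) configurations and weight by the priors:
  P(scram) = 0.06*0.8*0.86 + 0.62*0.8*0.14 + 0.6*0.2*0.86 + 0.82*0.2*0.14
        = 0.041280 + 0.069440 + 0.103200 + 0.022960 = 0.236880
Keeping only the stuck control-rod sensor-present terms gives 0.126160, so
  P(stuck control-rod sensor | scram) = 0.126160 / 0.236880 ≈ 0.533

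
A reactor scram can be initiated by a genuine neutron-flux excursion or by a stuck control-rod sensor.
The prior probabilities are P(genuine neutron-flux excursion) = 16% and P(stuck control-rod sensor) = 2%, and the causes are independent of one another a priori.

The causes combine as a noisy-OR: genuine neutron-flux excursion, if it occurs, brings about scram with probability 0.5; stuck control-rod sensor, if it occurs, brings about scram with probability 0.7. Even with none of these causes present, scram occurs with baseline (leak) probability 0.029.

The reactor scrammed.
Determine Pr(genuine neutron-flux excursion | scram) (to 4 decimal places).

Under noisy-OR, P(scram | causes) = 1 − (1−0.029)·∏(1−qᵢ) over the active causes.
By total probability over the 4 (genuine neutron-flux excursion, stuck control-rod sensor) configurations:
  P(scram) = 0.029·0.84·0.98 + 0.7087·0.84·0.02 + 0.5145·0.16·0.98 + 0.85435·0.16·0.02
        = 0.023873 + 0.011906 + 0.080674 + 0.002734 = 0.119187
Configurations with genuine neutron-flux excursion contribute 0.083408, so
  P(genuine neutron-flux excursion | scram) = 0.083408 / 0.119187 ≈ 0.6998

Pr(genuine neutron-flux excursion | scram) ≈ 0.6998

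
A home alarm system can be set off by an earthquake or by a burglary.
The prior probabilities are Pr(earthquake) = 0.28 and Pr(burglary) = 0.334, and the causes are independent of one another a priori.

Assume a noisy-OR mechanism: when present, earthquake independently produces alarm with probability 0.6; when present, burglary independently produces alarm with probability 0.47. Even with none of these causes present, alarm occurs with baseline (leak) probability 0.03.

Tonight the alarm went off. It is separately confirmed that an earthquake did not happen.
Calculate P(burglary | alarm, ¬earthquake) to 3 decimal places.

Under noisy-OR, P(alarm | causes) = 1 − (1−0.03)·∏(1−qᵢ) over the active causes.
P(alarm | ¬earthquake) = 0.03*0.666 + 0.4859*0.334 = 0.019980 + 0.162291 = 0.182271
The burglary-present share is 0.4859*0.334 = 0.162291.
So P(burglary | alarm, ¬earthquake) = 0.162291/0.182271 ≈ 0.890.

P(burglary | alarm, ¬earthquake) ≈ 0.890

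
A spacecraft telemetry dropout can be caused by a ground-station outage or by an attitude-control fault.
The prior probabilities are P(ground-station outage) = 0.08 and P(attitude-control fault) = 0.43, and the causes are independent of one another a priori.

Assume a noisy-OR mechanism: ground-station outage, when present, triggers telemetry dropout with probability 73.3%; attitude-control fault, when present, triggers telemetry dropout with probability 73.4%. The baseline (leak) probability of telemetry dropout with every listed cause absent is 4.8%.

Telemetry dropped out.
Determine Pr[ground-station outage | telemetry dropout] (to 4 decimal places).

Pr[ground-station outage | telemetry dropout] ≈ 0.1709

Under noisy-OR, P(telemetry dropout | causes) = 1 − (1−0.048)·∏(1−qᵢ) over the active causes.
P(telemetry dropout) = 0.048×0.92×0.57 + 0.746768×0.92×0.43 + 0.745816×0.08×0.57 + 0.932387×0.08×0.43 = 0.025171 + 0.295421 + 0.034009 + 0.032074 = 0.386675
Restricting to configurations with ground-station outage present: 0.034009 + 0.032074 = 0.066083.
Hence the posterior is 0.066083/0.386675 ≈ 0.1709.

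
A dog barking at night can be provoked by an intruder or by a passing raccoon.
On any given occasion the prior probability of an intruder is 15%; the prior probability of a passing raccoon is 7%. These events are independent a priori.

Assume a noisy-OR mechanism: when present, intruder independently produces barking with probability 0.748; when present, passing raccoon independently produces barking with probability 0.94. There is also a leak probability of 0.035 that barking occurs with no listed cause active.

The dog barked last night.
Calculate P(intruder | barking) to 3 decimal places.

Under noisy-OR, P(barking | causes) = 1 − (1−0.035)·∏(1−qᵢ) over the active causes.
Numerator (weight on configurations with intruder): 0.105576 + 0.010347 = 0.115923
Normalizer over all consistent configurations: 0.035*0.85*0.93 + 0.9421*0.85*0.07 + 0.75682*0.15*0.93 + 0.985409*0.15*0.07 = 0.199646
P(intruder | barking) = 0.115923/0.199646 ≈ 0.581

P(intruder | barking) ≈ 0.581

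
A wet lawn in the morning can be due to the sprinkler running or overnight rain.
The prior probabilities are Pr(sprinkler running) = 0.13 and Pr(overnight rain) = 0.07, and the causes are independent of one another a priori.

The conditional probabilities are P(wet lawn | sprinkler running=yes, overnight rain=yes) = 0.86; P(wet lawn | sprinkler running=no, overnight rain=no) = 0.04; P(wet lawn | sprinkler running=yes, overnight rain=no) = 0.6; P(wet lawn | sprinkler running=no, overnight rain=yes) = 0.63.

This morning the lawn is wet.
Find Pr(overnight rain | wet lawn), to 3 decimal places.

Sum P(wet lawn|·) weighted by the priors over the 4 (sprinkler running, overnight rain) configurations:
  P(wet lawn) = 0.04×0.87×0.93 + 0.63×0.87×0.07 + 0.6×0.13×0.93 + 0.86×0.13×0.07
        = 0.032364 + 0.038367 + 0.072540 + 0.007826 = 0.151097
Configurations with overnight rain contribute 0.046193, so
  P(overnight rain | wet lawn) = 0.046193 / 0.151097 ≈ 0.306

Pr(overnight rain | wet lawn) ≈ 0.306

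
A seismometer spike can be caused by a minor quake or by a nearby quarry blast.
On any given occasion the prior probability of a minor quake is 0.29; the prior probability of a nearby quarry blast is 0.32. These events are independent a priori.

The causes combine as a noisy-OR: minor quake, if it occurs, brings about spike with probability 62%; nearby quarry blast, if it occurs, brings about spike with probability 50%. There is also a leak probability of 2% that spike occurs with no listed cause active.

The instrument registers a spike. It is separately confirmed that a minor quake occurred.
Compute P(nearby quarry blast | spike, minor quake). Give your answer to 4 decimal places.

P(nearby quarry blast | spike, minor quake) ≈ 0.3790

Under noisy-OR, P(spike | causes) = 1 − (1−0.02)·∏(1−qᵢ) over the active causes.
For the numerator, keep only nearby quarry blast=true terms: 0.8138·0.32 = 0.260416
The normalizing constant is 0.6276·0.68 + 0.8138·0.32 = 0.687184
P(nearby quarry blast | spike, minor quake) = 0.260416/0.687184 ≈ 0.3790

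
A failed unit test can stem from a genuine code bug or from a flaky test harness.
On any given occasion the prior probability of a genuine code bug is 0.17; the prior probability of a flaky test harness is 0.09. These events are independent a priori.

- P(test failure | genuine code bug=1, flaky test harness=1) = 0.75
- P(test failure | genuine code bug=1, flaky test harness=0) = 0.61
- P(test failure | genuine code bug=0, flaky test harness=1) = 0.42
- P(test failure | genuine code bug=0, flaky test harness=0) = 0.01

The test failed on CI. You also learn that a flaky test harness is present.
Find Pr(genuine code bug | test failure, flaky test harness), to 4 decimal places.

Pr(genuine code bug | test failure, flaky test harness) ≈ 0.2678

P(test failure | flaky test harness) = 0.42·0.83 + 0.75·0.17 = 0.348600 + 0.127500 = 0.476100
The genuine code bug-present share is 0.75·0.17 = 0.127500.
So P(genuine code bug | test failure, flaky test harness) = 0.127500/0.476100 ≈ 0.2678.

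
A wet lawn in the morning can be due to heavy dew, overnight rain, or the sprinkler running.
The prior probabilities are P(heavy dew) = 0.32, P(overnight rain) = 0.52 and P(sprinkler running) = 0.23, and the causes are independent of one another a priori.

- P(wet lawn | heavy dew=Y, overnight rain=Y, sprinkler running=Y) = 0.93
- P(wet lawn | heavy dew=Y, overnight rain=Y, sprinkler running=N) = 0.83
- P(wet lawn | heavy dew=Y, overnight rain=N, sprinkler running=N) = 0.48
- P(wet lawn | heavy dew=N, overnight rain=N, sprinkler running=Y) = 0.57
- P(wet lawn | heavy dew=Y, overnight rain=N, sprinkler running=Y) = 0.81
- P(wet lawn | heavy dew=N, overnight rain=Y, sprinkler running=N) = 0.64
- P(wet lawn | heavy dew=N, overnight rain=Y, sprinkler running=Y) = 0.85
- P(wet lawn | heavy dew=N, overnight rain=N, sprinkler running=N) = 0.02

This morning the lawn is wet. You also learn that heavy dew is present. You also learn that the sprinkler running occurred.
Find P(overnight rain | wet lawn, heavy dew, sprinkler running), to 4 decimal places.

P(overnight rain | wet lawn, heavy dew, sprinkler running) ≈ 0.5543

Weight on overnight rain=true, given the evidence: 0.93·0.52 = 0.483600
Normalizer over all consistent configurations: 0.81·0.48 + 0.93·0.52 = 0.872400
Posterior = 0.483600 / 0.872400 ≈ 0.5543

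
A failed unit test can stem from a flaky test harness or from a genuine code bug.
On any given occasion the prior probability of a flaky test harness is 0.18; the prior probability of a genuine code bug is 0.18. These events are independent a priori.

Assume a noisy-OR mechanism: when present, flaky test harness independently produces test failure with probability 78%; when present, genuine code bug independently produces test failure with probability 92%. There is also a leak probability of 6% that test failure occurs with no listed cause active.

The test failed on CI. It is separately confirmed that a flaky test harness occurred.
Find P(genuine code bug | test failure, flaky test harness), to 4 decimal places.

Under noisy-OR, P(test failure | causes) = 1 − (1−0.06)·∏(1−qᵢ) over the active causes.
Numerator (weight on configurations with genuine code bug): 0.983456·0.18 = 0.177022
The normalizing constant is 0.7932·0.82 + 0.983456·0.18 = 0.827446
Posterior = 0.177022 / 0.827446 ≈ 0.2139

P(genuine code bug | test failure, flaky test harness) ≈ 0.2139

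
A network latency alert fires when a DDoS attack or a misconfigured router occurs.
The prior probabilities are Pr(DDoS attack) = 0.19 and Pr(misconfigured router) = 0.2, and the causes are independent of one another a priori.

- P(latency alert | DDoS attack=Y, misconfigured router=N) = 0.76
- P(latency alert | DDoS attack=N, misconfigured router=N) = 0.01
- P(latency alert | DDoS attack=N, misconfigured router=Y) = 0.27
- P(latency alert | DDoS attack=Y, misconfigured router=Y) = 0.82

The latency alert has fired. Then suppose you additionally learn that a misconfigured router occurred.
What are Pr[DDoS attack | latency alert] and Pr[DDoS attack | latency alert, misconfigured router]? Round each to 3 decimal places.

Pr[DDoS attack | latency alert] ≈ 0.745; Pr[DDoS attack | latency alert, misconfigured router] ≈ 0.416

For the numerator, keep only DDoS attack=true terms: 0.115520 + 0.031160 = 0.146680
Normalizer over all consistent configurations: 0.01*0.81*0.8 + 0.27*0.81*0.2 + 0.76*0.19*0.8 + 0.82*0.19*0.2 = 0.196900
Posterior = 0.146680 / 0.196900 ≈ 0.745

Now condition on the additional information:
P(latency alert | misconfigured router) = 0.27·0.81 + 0.82·0.19 = 0.218700 + 0.155800 = 0.374500
The DDoS attack-present share is 0.82·0.19 = 0.155800.
P(DDoS attack | latency alert, misconfigured router) = 0.155800 / 0.374500 ≈ 0.416
This is intercausal reasoning (explaining away): once misconfigured router accounts for the latency alert, DDoS attack becomes less likely.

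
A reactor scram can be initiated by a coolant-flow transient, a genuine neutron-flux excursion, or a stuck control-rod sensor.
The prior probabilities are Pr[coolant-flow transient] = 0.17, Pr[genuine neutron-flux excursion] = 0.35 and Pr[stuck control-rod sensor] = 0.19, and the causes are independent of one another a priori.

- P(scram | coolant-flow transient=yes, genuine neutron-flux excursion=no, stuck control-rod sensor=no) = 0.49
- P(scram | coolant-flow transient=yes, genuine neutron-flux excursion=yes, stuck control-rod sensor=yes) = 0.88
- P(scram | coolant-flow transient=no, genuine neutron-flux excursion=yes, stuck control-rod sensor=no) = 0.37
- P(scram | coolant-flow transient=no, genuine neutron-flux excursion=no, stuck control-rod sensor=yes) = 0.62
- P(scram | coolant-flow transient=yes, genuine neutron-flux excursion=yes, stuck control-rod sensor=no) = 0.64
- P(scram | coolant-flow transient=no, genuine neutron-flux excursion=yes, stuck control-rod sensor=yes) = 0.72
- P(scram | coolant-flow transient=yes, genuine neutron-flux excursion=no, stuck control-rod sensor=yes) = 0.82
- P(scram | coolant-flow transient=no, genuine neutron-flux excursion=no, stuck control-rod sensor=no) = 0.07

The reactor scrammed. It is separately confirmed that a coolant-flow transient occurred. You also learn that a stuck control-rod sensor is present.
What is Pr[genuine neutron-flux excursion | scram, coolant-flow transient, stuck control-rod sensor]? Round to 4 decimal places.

Pr[genuine neutron-flux excursion | scram, coolant-flow transient, stuck control-rod sensor] ≈ 0.3662

P(scram | coolant-flow transient, stuck control-rod sensor) = 0.82×0.65 + 0.88×0.35 = 0.533000 + 0.308000 = 0.841000
Restricting to configurations with genuine neutron-flux excursion present: 0.88×0.35 = 0.308000.
P(genuine neutron-flux excursion | scram, coolant-flow transient, stuck control-rod sensor) = 0.308000 / 0.841000 ≈ 0.3662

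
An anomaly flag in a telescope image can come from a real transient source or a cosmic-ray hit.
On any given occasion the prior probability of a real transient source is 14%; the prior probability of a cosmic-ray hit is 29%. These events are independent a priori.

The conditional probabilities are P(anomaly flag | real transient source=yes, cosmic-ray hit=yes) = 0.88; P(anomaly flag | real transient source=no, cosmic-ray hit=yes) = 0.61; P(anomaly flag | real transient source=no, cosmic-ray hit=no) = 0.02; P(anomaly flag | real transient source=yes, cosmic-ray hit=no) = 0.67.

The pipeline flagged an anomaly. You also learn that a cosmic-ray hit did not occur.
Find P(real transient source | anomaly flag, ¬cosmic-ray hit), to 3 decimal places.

Numerator (weight on configurations with real transient source): 0.67*0.14 = 0.093800
Normalizer over all consistent configurations: 0.02*0.86 + 0.67*0.14 = 0.111000
Posterior = 0.093800 / 0.111000 ≈ 0.845

P(real transient source | anomaly flag, ¬cosmic-ray hit) ≈ 0.845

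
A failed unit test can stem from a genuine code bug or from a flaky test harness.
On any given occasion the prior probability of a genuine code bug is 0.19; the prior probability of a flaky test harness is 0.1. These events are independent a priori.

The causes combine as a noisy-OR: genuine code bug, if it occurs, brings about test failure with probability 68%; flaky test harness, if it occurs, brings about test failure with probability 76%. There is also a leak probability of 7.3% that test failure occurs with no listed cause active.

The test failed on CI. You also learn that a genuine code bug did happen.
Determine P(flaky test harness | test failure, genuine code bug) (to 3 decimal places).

P(flaky test harness | test failure, genuine code bug) ≈ 0.128

Under noisy-OR, P(test failure | causes) = 1 − (1−0.073)·∏(1−qᵢ) over the active causes.
For the numerator, keep only flaky test harness=true terms: 0.928806×0.1 = 0.092881
The normalizing constant is 0.70336×0.9 + 0.928806×0.1 = 0.725905
P(flaky test harness | test failure, genuine code bug) = 0.092881/0.725905 ≈ 0.128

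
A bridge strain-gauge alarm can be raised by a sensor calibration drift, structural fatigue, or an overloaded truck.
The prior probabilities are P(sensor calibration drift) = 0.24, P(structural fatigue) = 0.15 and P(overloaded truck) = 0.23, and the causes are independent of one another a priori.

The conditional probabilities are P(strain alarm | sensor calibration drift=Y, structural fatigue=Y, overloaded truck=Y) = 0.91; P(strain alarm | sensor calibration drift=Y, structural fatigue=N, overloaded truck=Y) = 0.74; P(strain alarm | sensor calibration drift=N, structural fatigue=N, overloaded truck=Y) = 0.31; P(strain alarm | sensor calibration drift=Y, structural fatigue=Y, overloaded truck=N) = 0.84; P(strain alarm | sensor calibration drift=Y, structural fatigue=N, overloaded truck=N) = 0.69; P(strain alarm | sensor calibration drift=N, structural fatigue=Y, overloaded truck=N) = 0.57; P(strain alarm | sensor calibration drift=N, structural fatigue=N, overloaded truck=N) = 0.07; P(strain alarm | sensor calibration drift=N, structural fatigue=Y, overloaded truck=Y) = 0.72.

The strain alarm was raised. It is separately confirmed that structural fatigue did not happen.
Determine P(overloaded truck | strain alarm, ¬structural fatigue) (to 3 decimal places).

P(strain alarm | ¬structural fatigue) = 0.07×0.76×0.77 + 0.31×0.76×0.23 + 0.69×0.24×0.77 + 0.74×0.24×0.23 = 0.040964 + 0.054188 + 0.127512 + 0.040848 = 0.263512
The overloaded truck-present share is 0.054188 + 0.040848 = 0.095036.
Hence the posterior is 0.095036/0.263512 ≈ 0.361.

P(overloaded truck | strain alarm, ¬structural fatigue) ≈ 0.361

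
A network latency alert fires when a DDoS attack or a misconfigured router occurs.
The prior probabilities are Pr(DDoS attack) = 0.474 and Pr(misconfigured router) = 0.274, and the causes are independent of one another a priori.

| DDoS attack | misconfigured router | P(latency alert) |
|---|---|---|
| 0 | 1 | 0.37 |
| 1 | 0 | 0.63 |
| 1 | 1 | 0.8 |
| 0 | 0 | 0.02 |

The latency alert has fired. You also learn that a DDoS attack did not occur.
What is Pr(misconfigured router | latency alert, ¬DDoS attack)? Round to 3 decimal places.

Sum P(latency alert|·) weighted by the priors over both values of misconfigured router:
  P(latency alert | ¬DDoS attack) = 0.02·0.726 + 0.37·0.274
        = 0.014520 + 0.101380 = 0.115900
Configurations with misconfigured router contribute 0.101380, so
  P(misconfigured router | latency alert, ¬DDoS attack) = 0.101380 / 0.115900 ≈ 0.875

Pr(misconfigured router | latency alert, ¬DDoS attack) ≈ 0.875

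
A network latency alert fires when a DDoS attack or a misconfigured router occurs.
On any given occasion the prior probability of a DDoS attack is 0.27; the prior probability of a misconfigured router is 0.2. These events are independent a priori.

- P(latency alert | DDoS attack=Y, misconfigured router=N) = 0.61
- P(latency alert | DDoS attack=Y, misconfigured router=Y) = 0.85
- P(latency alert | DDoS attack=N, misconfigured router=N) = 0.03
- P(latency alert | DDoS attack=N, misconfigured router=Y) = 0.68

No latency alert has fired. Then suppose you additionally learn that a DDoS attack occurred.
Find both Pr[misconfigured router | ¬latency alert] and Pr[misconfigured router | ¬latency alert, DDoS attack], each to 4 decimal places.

Weight on misconfigured router=true, given the evidence: 0.046720 + 0.008100 = 0.054820
Normalizer over all consistent configurations: 0.97·0.73·0.8 + 0.32·0.73·0.2 + 0.39·0.27·0.8 + 0.15·0.27·0.2 = 0.705540
P(misconfigured router | ¬latency alert) = 0.054820/0.705540 ≈ 0.0777

Now condition on the additional information:
Sum P(¬latency alert|·) weighted by the priors over both values of misconfigured router:
  P(¬latency alert | DDoS attack) = 0.39×0.8 + 0.15×0.2
        = 0.312000 + 0.030000 = 0.342000
Keeping only the misconfigured router-present terms gives 0.030000, so
  P(misconfigured router | ¬latency alert, DDoS attack) = 0.030000 / 0.342000 ≈ 0.0877

Pr[misconfigured router | ¬latency alert] ≈ 0.0777; Pr[misconfigured router | ¬latency alert, DDoS attack] ≈ 0.0877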